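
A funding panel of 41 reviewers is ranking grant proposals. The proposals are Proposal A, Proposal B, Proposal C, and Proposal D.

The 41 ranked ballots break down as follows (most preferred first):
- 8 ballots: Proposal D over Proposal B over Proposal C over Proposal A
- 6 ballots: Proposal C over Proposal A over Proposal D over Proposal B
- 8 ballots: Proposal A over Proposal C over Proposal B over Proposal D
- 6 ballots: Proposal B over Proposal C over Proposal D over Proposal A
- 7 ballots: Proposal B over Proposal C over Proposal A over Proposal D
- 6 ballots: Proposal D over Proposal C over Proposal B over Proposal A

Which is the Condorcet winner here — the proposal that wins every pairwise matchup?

Proposal B vs Proposal A: 27–14
Proposal B vs Proposal C: 21–20
Proposal B vs Proposal D: 21–20
Proposal B beats every other proposal.

Proposal B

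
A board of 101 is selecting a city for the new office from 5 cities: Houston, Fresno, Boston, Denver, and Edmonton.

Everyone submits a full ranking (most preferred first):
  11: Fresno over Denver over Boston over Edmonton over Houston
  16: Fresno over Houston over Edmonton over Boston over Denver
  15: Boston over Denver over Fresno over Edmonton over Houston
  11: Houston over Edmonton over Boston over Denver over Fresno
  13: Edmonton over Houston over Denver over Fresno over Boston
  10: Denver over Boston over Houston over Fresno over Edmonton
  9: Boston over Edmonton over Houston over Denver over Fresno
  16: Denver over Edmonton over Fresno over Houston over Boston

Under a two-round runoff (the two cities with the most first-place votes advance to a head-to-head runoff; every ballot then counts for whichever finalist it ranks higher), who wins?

Denver

Round 1 first-place votes: Houston 11, Fresno 27, Boston 24, Denver 26, Edmonton 13. Fresno and Denver advance.
Runoff: Fresno is ranked above Denver on 27 ballots, Denver above Fresno on 74.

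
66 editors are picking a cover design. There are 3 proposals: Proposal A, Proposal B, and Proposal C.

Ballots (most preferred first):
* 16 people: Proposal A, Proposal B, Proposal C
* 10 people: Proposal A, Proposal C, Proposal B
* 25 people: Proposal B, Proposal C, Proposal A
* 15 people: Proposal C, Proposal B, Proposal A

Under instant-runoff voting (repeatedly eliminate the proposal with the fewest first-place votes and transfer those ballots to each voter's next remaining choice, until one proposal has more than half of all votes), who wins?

Proposal B

Round 1: Proposal A 26, Proposal B 25, Proposal C 15. Proposal C eliminated.
Round 2: Proposal A 26, Proposal B 40. Proposal B has a majority (≥34).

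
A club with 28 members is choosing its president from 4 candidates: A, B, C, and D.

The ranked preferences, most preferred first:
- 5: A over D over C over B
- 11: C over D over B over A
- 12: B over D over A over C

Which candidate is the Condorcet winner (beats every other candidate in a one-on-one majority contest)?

D vs A: 23–5
D vs B: 16–12
D vs C: 17–11
D beats every other candidate.

D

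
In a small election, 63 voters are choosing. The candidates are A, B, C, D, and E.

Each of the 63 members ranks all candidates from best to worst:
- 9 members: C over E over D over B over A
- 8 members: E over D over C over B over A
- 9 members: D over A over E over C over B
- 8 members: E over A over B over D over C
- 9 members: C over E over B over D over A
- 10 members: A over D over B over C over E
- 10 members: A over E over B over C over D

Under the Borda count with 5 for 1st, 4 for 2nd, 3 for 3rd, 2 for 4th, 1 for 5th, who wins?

E

A: 9×1 + 8×1 + 9×4 + 8×4 + 9×1 + 10×5 + 10×5 = 194
B: 9×2 + 8×2 + 9×1 + 8×3 + 9×3 + 10×3 + 10×3 = 154
C: 9×5 + 8×3 + 9×2 + 8×1 + 9×5 + 10×2 + 10×2 = 180
D: 9×3 + 8×4 + 9×5 + 8×2 + 9×2 + 10×4 + 10×1 = 188
E: 9×4 + 8×5 + 9×3 + 8×5 + 9×4 + 10×1 + 10×4 = 229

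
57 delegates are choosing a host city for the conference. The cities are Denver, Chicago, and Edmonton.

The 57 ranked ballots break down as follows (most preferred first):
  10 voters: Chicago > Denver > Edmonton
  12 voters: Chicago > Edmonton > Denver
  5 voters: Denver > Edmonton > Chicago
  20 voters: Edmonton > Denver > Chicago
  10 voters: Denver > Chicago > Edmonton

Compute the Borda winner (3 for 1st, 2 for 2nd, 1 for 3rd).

Denver

Denver: 10×2 + 12×1 + 5×3 + 20×2 + 10×3 = 117
Chicago: 10×3 + 12×3 + 5×1 + 20×1 + 10×2 = 111
Edmonton: 10×1 + 12×2 + 5×2 + 20×3 + 10×1 = 114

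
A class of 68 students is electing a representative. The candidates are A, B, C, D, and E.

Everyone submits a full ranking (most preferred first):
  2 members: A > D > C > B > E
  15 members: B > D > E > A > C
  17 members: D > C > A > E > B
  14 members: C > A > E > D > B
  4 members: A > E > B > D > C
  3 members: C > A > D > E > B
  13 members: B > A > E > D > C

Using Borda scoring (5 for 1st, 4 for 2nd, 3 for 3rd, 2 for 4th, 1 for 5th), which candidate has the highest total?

A: 2×5 + 15×2 + 17×3 + 14×4 + 4×5 + 3×4 + 13×4 = 231
B: 2×2 + 15×5 + 17×1 + 14×1 + 4×3 + 3×1 + 13×5 = 190
C: 2×3 + 15×1 + 17×4 + 14×5 + 4×1 + 3×5 + 13×1 = 191
D: 2×4 + 15×4 + 17×5 + 14×2 + 4×2 + 3×3 + 13×2 = 224
E: 2×1 + 15×3 + 17×2 + 14×3 + 4×4 + 3×2 + 13×3 = 184

A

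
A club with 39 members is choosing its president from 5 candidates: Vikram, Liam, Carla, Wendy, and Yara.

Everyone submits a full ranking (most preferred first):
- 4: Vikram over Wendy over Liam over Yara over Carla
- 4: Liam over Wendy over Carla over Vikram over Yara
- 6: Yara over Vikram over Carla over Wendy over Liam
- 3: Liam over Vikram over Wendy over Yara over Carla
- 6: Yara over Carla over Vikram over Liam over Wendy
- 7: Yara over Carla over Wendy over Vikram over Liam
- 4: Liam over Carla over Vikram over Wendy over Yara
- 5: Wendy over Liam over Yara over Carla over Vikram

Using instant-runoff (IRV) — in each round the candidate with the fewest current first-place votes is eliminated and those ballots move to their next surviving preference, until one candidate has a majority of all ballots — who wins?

Liam

Round 1: Vikram 4, Liam 11, Carla 0, Wendy 5, Yara 19. Carla eliminated.
Round 2: Vikram 4, Liam 11, Wendy 5, Yara 19. Vikram eliminated.
Round 3: Liam 11, Wendy 9, Yara 19. Wendy eliminated.
Round 4: Liam 20, Yara 19. Liam has a majority (≥20).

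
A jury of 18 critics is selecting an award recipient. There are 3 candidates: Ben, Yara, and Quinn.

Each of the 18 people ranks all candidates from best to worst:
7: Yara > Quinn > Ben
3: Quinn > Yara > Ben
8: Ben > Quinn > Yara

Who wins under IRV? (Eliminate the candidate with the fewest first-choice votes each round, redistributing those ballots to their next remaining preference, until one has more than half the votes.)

Round 1: Ben 8, Yara 7, Quinn 3. Quinn eliminated.
Round 2: Ben 8, Yara 10. Yara has a majority (≥10).

Yara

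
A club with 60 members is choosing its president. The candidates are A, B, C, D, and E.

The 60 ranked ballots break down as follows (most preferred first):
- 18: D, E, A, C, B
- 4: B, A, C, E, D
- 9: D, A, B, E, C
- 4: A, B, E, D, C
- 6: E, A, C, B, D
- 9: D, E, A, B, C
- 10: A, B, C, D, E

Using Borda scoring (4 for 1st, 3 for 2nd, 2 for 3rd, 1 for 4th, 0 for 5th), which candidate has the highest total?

A

A: 18×2 + 4×3 + 9×3 + 4×4 + 6×3 + 9×2 + 10×4 = 167
B: 18×0 + 4×4 + 9×2 + 4×3 + 6×1 + 9×1 + 10×3 = 91
C: 18×1 + 4×2 + 9×0 + 4×0 + 6×2 + 9×0 + 10×2 = 58
D: 18×4 + 4×0 + 9×4 + 4×1 + 6×0 + 9×4 + 10×1 = 158
E: 18×3 + 4×1 + 9×1 + 4×2 + 6×4 + 9×3 + 10×0 = 126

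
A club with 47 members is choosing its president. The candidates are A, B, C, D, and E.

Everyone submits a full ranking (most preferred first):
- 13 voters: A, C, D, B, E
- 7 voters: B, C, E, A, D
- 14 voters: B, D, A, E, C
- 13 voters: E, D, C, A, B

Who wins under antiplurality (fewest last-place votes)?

Last-place votes: A 0, B 13, C 14, D 7, E 13.

A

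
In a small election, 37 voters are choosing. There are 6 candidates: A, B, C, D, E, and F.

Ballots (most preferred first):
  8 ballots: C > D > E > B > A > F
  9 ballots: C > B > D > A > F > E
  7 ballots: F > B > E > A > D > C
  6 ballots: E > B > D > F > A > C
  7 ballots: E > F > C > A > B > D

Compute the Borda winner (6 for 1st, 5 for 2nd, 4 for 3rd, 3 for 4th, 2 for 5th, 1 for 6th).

B

A: 8×2 + 9×3 + 7×3 + 6×2 + 7×3 = 97
B: 8×3 + 9×5 + 7×5 + 6×5 + 7×2 = 148
C: 8×6 + 9×6 + 7×1 + 6×1 + 7×4 = 143
D: 8×5 + 9×4 + 7×2 + 6×4 + 7×1 = 121
E: 8×4 + 9×1 + 7×4 + 6×6 + 7×6 = 147
F: 8×1 + 9×2 + 7×6 + 6×3 + 7×5 = 121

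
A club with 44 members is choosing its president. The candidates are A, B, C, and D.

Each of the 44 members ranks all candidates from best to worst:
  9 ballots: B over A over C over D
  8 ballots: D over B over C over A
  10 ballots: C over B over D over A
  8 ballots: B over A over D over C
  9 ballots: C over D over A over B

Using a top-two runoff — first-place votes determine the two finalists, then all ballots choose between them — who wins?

Round 1 first-place votes: A 0, B 17, C 19, D 8. C and B advance.
Runoff: C is ranked above B on 19 ballots, B above C on 25.

B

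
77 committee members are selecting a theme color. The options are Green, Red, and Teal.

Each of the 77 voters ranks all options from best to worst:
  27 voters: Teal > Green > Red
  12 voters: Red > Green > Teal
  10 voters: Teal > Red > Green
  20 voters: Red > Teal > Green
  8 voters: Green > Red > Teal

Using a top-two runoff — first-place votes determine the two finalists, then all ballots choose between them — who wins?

Round 1 first-place votes: Green 8, Red 32, Teal 37. Teal and Red advance.
Runoff: Teal is ranked above Red on 37 ballots, Red above Teal on 40.

Red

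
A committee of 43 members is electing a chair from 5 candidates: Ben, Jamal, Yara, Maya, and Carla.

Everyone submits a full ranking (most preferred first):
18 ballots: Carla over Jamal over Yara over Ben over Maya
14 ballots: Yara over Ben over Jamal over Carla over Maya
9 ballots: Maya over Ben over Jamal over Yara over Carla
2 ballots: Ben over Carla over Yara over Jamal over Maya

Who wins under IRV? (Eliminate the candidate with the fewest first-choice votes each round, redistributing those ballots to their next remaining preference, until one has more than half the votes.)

Yara

Round 1: Ben 2, Jamal 0, Yara 14, Maya 9, Carla 18. Jamal eliminated.
Round 2: Ben 2, Yara 14, Maya 9, Carla 18. Ben eliminated.
Round 3: Yara 14, Maya 9, Carla 20. Maya eliminated.
Round 4: Yara 23, Carla 20. Yara has a majority (≥22).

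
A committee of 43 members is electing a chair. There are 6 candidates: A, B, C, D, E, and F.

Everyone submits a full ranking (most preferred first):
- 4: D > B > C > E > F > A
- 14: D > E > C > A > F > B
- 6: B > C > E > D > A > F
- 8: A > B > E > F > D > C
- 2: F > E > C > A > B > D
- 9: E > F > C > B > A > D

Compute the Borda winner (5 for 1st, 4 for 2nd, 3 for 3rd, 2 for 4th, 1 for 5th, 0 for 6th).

E

A: 4×0 + 14×2 + 6×1 + 8×5 + 2×2 + 9×1 = 87
B: 4×4 + 14×0 + 6×5 + 8×4 + 2×1 + 9×2 = 98
C: 4×3 + 14×3 + 6×4 + 8×0 + 2×3 + 9×3 = 111
D: 4×5 + 14×5 + 6×2 + 8×1 + 2×0 + 9×0 = 110
E: 4×2 + 14×4 + 6×3 + 8×3 + 2×4 + 9×5 = 159
F: 4×1 + 14×1 + 6×0 + 8×2 + 2×5 + 9×4 = 80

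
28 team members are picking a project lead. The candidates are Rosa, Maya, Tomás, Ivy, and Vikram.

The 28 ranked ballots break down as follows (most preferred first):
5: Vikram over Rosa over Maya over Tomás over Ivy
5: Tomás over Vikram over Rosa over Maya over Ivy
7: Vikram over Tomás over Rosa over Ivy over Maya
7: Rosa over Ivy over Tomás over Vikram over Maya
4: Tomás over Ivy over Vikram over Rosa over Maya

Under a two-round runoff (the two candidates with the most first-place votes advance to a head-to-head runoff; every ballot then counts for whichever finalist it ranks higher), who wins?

Round 1 first-place votes: Rosa 7, Maya 0, Tomás 9, Ivy 0, Vikram 12. Vikram and Tomás advance.
Runoff: Vikram is ranked above Tomás on 12 ballots, Tomás above Vikram on 16.

Tomás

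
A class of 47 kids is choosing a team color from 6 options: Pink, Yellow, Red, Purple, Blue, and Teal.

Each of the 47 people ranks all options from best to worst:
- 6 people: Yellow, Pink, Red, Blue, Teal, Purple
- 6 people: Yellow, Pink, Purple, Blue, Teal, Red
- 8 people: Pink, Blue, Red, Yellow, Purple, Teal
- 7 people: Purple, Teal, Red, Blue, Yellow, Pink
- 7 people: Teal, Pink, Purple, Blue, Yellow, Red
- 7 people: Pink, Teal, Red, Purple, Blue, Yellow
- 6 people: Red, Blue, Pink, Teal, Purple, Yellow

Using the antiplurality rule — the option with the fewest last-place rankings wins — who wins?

Blue

Last-place votes: Pink 7, Yellow 13, Red 13, Purple 6, Blue 0, Teal 8.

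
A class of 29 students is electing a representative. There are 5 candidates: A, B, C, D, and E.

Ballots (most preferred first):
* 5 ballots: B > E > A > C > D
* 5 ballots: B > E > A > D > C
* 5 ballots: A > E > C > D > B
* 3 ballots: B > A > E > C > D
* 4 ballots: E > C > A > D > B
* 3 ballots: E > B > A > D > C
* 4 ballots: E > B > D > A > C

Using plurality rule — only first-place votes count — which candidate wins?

First-place votes: A 5, B 13, C 0, D 0, E 11.

B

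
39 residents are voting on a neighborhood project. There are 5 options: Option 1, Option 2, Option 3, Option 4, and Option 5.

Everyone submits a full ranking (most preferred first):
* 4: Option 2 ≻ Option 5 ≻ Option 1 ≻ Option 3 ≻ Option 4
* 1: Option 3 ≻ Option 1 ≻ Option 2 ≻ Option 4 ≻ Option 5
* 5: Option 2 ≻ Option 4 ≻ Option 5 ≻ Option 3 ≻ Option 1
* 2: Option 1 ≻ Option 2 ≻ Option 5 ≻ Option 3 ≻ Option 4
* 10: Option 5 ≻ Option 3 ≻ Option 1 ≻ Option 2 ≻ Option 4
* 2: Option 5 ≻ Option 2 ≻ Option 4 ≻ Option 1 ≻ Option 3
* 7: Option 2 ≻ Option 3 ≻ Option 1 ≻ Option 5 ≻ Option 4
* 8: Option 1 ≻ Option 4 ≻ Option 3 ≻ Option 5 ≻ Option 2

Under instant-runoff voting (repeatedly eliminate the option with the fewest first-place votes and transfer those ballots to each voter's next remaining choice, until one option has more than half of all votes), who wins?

Round 1: Option 1 10, Option 2 16, Option 3 1, Option 4 0, Option 5 12. Option 4 eliminated.
Round 2: Option 1 10, Option 2 16, Option 3 1, Option 5 12. Option 3 eliminated.
Round 3: Option 1 11, Option 2 16, Option 5 12. Option 1 eliminated.
Round 4: Option 2 19, Option 5 20. Option 5 has a majority (≥20).

Option 5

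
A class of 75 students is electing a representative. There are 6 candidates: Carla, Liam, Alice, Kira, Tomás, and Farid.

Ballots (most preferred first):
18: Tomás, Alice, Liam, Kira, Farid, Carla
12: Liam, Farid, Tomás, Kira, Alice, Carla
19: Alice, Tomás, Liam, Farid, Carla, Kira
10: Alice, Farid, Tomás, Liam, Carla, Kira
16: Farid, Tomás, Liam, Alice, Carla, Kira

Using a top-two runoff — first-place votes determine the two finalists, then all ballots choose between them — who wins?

Tomás

Round 1 first-place votes: Carla 0, Liam 12, Alice 29, Kira 0, Tomás 18, Farid 16. Alice and Tomás advance.
Runoff: Alice is ranked above Tomás on 29 ballots, Tomás above Alice on 46.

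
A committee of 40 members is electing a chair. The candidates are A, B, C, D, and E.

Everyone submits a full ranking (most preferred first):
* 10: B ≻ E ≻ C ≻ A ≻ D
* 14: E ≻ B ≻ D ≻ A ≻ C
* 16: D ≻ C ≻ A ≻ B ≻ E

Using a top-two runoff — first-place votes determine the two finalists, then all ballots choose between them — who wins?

E

Round 1 first-place votes: A 0, B 10, C 0, D 16, E 14. D and E advance.
Runoff: D is ranked above E on 16 ballots, E above D on 24.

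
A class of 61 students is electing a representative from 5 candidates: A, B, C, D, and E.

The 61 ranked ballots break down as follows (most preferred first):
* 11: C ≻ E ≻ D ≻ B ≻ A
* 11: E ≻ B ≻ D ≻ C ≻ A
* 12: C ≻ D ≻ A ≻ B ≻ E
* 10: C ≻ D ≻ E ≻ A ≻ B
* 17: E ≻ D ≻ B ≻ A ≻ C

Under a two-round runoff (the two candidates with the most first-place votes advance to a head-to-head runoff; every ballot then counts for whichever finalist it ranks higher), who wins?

Round 1 first-place votes: A 0, B 0, C 33, D 0, E 28. C and E advance.
Runoff: C is ranked above E on 33 ballots, E above C on 28.

C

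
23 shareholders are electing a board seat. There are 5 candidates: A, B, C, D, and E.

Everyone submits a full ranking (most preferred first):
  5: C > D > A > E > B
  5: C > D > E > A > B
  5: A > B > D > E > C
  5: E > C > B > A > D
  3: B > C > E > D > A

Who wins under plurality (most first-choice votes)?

C

First-place votes: A 5, B 3, C 10, D 0, E 5.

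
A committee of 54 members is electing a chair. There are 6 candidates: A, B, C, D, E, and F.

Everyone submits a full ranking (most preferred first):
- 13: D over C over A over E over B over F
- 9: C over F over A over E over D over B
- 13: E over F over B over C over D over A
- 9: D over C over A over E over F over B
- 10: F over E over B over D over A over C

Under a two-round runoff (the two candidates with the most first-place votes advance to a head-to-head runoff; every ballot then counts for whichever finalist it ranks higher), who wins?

Round 1 first-place votes: A 0, B 0, C 9, D 22, E 13, F 10. D and E advance.
Runoff: D is ranked above E on 22 ballots, E above D on 32.

E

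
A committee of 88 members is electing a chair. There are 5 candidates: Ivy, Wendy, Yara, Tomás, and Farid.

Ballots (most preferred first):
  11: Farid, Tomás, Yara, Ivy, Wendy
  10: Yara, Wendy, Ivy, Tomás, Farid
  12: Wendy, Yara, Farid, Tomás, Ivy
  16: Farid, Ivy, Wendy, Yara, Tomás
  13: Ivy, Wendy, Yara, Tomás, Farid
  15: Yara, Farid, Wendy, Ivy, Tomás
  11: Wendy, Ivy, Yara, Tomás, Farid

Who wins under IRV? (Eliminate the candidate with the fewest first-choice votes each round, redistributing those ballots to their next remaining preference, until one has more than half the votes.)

Wendy

Round 1: Ivy 13, Wendy 23, Yara 25, Tomás 0, Farid 27. Tomás eliminated.
Round 2: Ivy 13, Wendy 23, Yara 25, Farid 27. Ivy eliminated.
Round 3: Wendy 36, Yara 25, Farid 27. Yara eliminated.
Round 4: Wendy 46, Farid 42. Wendy has a majority (≥45).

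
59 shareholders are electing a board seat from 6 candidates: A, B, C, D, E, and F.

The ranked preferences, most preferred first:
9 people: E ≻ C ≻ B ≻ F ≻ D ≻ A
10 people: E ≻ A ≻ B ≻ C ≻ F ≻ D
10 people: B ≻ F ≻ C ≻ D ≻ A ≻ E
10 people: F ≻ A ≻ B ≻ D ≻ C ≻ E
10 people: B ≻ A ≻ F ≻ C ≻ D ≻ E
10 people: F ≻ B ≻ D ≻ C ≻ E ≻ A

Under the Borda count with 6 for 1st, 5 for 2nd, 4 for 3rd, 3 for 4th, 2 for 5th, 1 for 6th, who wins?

A: 9×1 + 10×5 + 10×2 + 10×5 + 10×5 + 10×1 = 189
B: 9×4 + 10×4 + 10×6 + 10×4 + 10×6 + 10×5 = 286
C: 9×5 + 10×3 + 10×4 + 10×2 + 10×3 + 10×3 = 195
D: 9×2 + 10×1 + 10×3 + 10×3 + 10×2 + 10×4 = 148
E: 9×6 + 10×6 + 10×1 + 10×1 + 10×1 + 10×2 = 164
F: 9×3 + 10×2 + 10×5 + 10×6 + 10×4 + 10×6 = 257

B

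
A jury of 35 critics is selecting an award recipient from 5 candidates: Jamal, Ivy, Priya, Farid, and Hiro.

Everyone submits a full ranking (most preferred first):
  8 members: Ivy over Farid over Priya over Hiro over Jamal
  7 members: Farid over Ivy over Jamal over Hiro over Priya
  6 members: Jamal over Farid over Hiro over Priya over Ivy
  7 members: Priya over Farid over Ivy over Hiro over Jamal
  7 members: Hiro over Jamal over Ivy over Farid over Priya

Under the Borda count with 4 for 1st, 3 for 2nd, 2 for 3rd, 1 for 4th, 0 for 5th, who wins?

Jamal: 8×0 + 7×2 + 6×4 + 7×0 + 7×3 = 59
Ivy: 8×4 + 7×3 + 6×0 + 7×2 + 7×2 = 81
Priya: 8×2 + 7×0 + 6×1 + 7×4 + 7×0 = 50
Farid: 8×3 + 7×4 + 6×3 + 7×3 + 7×1 = 98
Hiro: 8×1 + 7×1 + 6×2 + 7×1 + 7×4 = 62

Farid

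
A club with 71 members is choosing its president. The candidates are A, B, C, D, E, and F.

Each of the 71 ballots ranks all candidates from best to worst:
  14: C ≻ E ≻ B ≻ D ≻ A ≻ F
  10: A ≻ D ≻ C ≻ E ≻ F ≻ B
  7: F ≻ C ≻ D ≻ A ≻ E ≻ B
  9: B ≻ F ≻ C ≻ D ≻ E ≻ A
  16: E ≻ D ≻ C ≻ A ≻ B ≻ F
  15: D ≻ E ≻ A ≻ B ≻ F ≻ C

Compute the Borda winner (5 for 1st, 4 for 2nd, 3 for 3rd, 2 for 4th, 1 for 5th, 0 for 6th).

D

A: 14×1 + 10×5 + 7×2 + 9×0 + 16×2 + 15×3 = 155
B: 14×3 + 10×0 + 7×0 + 9×5 + 16×1 + 15×2 = 133
C: 14×5 + 10×3 + 7×4 + 9×3 + 16×3 + 15×0 = 203
D: 14×2 + 10×4 + 7×3 + 9×2 + 16×4 + 15×5 = 246
E: 14×4 + 10×2 + 7×1 + 9×1 + 16×5 + 15×4 = 232
F: 14×0 + 10×1 + 7×5 + 9×4 + 16×0 + 15×1 = 96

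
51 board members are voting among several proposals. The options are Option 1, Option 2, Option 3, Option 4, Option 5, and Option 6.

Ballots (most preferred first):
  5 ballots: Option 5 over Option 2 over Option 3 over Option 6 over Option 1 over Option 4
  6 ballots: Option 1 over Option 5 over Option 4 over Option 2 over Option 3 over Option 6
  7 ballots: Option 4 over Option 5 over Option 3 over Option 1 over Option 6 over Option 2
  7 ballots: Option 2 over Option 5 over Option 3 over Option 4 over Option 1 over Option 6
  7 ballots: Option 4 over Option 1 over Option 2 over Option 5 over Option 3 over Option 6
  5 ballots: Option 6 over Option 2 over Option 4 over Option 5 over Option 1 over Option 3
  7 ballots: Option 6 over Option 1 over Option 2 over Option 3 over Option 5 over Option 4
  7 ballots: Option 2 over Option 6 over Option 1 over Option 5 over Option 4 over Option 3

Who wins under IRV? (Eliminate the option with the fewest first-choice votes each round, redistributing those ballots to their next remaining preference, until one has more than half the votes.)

Round 1: Option 1 6, Option 2 14, Option 3 0, Option 4 14, Option 5 5, Option 6 12. Option 3 eliminated.
Round 2: Option 1 6, Option 2 14, Option 4 14, Option 5 5, Option 6 12. Option 5 eliminated.
Round 3: Option 1 6, Option 2 19, Option 4 14, Option 6 12. Option 1 eliminated.
Round 4: Option 2 19, Option 4 20, Option 6 12. Option 6 eliminated.
Round 5: Option 2 31, Option 4 20. Option 2 has a majority (≥26).

Option 2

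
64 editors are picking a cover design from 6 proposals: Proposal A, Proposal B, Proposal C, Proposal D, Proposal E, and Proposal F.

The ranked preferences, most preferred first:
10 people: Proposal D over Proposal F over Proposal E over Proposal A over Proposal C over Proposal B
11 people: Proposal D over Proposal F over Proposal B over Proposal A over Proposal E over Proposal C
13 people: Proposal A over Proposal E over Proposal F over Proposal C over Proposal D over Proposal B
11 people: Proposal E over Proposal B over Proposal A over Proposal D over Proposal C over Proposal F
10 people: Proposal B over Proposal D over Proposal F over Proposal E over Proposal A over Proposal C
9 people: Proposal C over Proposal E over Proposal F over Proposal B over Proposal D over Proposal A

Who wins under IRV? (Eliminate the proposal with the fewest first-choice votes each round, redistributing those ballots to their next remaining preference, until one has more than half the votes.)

Proposal E

Round 1: Proposal A 13, Proposal B 10, Proposal C 9, Proposal D 21, Proposal E 11, Proposal F 0. Proposal F eliminated.
Round 2: Proposal A 13, Proposal B 10, Proposal C 9, Proposal D 21, Proposal E 11. Proposal C eliminated.
Round 3: Proposal A 13, Proposal B 10, Proposal D 21, Proposal E 20. Proposal B eliminated.
Round 4: Proposal A 13, Proposal D 31, Proposal E 20. Proposal A eliminated.
Round 5: Proposal D 31, Proposal E 33. Proposal E has a majority (≥33).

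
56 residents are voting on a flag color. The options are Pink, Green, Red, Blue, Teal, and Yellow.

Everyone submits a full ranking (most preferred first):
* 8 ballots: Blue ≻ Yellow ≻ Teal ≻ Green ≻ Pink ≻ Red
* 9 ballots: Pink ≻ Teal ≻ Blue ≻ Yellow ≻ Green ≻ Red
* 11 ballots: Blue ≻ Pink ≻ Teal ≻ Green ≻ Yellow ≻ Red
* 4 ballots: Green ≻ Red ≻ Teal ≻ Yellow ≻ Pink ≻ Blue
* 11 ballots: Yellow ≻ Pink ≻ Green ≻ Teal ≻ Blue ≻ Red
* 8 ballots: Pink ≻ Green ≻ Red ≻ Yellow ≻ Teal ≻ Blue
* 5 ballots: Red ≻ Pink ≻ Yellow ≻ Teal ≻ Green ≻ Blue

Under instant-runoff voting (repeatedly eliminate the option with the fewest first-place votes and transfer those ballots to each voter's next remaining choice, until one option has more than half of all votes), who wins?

Pink

Round 1: Pink 17, Green 4, Red 5, Blue 19, Teal 0, Yellow 11. Teal eliminated.
Round 2: Pink 17, Green 4, Red 5, Blue 19, Yellow 11. Green eliminated.
Round 3: Pink 17, Red 9, Blue 19, Yellow 11. Red eliminated.
Round 4: Pink 22, Blue 19, Yellow 15. Yellow eliminated.
Round 5: Pink 37, Blue 19. Pink has a majority (≥29).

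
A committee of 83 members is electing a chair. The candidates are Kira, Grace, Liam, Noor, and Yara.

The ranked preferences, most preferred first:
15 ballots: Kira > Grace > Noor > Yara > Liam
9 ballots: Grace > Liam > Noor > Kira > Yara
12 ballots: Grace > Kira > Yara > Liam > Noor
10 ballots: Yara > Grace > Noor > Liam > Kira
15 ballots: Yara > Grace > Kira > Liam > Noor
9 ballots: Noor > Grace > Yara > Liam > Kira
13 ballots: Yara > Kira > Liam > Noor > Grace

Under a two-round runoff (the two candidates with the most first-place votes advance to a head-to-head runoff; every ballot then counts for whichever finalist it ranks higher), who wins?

Grace

Round 1 first-place votes: Kira 15, Grace 21, Liam 0, Noor 9, Yara 38. Yara and Grace advance.
Runoff: Yara is ranked above Grace on 38 ballots, Grace above Yara on 45.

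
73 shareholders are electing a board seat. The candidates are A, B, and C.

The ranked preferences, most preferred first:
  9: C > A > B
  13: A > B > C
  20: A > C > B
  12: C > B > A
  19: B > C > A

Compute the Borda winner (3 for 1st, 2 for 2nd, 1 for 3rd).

C

A: 9×2 + 13×3 + 20×3 + 12×1 + 19×1 = 148
B: 9×1 + 13×2 + 20×1 + 12×2 + 19×3 = 136
C: 9×3 + 13×1 + 20×2 + 12×3 + 19×2 = 154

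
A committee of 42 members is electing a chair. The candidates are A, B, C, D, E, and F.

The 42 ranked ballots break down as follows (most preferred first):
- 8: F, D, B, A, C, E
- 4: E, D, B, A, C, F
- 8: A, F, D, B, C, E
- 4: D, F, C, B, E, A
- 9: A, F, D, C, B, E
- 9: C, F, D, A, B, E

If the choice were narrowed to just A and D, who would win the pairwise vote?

A is ranked above D on 17 ballots; D above A on 25.

D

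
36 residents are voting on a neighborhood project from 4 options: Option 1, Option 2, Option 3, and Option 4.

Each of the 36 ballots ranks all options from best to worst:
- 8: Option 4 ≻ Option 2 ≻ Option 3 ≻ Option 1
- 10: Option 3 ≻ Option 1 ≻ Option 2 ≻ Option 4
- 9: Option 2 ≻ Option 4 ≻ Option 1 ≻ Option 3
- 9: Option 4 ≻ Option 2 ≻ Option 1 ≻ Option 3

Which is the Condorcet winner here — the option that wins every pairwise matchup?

Option 2

Option 2 vs Option 1: 26–10
Option 2 vs Option 3: 26–10
Option 2 vs Option 4: 19–17
Option 2 beats every other option.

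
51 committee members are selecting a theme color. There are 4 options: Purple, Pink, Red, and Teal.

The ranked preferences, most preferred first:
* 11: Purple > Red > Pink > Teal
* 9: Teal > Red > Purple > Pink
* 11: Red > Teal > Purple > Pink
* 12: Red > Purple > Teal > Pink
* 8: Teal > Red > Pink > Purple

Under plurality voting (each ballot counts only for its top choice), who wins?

Red

First-place votes: Purple 11, Pink 0, Red 23, Teal 17.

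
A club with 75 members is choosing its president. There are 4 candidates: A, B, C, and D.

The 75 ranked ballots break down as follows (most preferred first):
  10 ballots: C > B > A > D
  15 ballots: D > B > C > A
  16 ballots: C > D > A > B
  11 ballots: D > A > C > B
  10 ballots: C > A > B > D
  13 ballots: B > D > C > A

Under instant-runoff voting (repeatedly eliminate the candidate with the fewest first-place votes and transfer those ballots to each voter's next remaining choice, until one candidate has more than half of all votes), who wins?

Round 1: A 0, B 13, C 36, D 26. A eliminated.
Round 2: B 13, C 36, D 26. B eliminated.
Round 3: C 36, D 39. D has a majority (≥38).

D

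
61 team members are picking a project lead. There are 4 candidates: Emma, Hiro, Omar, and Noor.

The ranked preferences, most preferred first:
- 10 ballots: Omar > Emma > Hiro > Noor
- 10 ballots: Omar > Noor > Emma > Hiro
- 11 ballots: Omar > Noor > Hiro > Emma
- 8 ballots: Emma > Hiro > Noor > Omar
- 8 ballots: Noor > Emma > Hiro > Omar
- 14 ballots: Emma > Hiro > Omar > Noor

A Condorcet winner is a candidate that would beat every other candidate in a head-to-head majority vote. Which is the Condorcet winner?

Omar

Omar vs Emma: 31–30
Omar vs Hiro: 31–30
Omar vs Noor: 45–16
Omar beats every other candidate.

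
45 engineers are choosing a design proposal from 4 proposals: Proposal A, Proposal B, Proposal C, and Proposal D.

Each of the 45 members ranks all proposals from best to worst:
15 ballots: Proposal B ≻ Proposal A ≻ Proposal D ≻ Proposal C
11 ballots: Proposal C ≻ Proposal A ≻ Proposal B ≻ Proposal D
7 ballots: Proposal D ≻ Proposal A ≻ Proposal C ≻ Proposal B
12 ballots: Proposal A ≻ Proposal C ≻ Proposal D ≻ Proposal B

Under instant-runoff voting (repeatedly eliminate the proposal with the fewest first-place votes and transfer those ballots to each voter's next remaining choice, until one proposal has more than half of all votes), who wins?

Round 1: Proposal A 12, Proposal B 15, Proposal C 11, Proposal D 7. Proposal D eliminated.
Round 2: Proposal A 19, Proposal B 15, Proposal C 11. Proposal C eliminated.
Round 3: Proposal A 30, Proposal B 15. Proposal A has a majority (≥23).

Proposal A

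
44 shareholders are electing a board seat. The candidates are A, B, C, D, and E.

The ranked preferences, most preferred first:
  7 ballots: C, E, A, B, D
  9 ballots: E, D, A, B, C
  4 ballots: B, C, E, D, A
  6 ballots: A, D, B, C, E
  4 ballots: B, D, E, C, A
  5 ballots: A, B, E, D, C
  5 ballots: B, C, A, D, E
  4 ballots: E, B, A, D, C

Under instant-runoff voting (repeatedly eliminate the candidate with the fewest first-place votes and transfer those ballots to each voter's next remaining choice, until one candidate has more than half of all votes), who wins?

Round 1: A 11, B 13, C 7, D 0, E 13. D eliminated.
Round 2: A 11, B 13, C 7, E 13. C eliminated.
Round 3: A 11, B 13, E 20. A eliminated.
Round 4: B 24, E 20. B has a majority (≥23).

B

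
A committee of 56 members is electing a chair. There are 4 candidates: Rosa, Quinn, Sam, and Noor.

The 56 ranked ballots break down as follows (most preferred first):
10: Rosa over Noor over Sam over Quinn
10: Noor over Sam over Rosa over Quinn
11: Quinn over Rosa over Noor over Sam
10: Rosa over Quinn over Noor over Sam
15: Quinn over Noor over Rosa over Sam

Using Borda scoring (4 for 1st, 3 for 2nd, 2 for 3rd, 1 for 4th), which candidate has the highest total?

Rosa: 10×4 + 10×2 + 11×3 + 10×4 + 15×2 = 163
Quinn: 10×1 + 10×1 + 11×4 + 10×3 + 15×4 = 154
Sam: 10×2 + 10×3 + 11×1 + 10×1 + 15×1 = 86
Noor: 10×3 + 10×4 + 11×2 + 10×2 + 15×3 = 157

Rosa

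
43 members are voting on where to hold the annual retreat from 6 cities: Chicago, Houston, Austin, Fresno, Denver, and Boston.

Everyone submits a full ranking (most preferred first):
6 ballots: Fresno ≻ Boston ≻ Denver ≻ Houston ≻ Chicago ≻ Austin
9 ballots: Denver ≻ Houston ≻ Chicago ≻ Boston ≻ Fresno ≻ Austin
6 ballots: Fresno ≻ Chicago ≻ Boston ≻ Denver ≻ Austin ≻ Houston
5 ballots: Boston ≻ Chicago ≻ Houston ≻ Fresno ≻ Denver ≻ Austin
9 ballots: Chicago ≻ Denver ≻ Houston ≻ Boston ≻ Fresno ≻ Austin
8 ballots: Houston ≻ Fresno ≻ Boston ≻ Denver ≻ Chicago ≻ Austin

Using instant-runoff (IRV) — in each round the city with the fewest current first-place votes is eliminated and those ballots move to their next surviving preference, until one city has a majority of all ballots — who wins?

Chicago

Round 1: Chicago 9, Houston 8, Austin 0, Fresno 12, Denver 9, Boston 5. Austin eliminated.
Round 2: Chicago 9, Houston 8, Fresno 12, Denver 9, Boston 5. Boston eliminated.
Round 3: Chicago 14, Houston 8, Fresno 12, Denver 9. Houston eliminated.
Round 4: Chicago 14, Fresno 20, Denver 9. Denver eliminated.
Round 5: Chicago 23, Fresno 20. Chicago has a majority (≥22).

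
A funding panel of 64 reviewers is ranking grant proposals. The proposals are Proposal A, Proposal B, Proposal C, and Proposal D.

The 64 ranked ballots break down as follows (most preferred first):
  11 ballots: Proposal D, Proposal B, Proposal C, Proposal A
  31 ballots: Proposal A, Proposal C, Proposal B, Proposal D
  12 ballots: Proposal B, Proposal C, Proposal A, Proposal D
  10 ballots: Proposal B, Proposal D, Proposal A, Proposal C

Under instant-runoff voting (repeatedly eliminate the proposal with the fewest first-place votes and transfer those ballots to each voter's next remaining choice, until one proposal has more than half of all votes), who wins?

Round 1: Proposal A 31, Proposal B 22, Proposal C 0, Proposal D 11. Proposal C eliminated.
Round 2: Proposal A 31, Proposal B 22, Proposal D 11. Proposal D eliminated.
Round 3: Proposal A 31, Proposal B 33. Proposal B has a majority (≥33).

Proposal B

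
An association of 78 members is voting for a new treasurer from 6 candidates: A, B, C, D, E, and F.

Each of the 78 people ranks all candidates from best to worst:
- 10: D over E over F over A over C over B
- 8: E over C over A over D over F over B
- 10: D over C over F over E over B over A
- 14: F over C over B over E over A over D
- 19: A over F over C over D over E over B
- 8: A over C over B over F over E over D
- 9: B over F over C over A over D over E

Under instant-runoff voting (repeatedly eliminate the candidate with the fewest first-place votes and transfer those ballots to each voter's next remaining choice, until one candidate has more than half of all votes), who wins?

Round 1: A 27, B 9, C 0, D 20, E 8, F 14. C eliminated.
Round 2: A 27, B 9, D 20, E 8, F 14. E eliminated.
Round 3: A 35, B 9, D 20, F 14. B eliminated.
Round 4: A 35, D 20, F 23. D eliminated.
Round 5: A 35, F 43. F has a majority (≥40).

F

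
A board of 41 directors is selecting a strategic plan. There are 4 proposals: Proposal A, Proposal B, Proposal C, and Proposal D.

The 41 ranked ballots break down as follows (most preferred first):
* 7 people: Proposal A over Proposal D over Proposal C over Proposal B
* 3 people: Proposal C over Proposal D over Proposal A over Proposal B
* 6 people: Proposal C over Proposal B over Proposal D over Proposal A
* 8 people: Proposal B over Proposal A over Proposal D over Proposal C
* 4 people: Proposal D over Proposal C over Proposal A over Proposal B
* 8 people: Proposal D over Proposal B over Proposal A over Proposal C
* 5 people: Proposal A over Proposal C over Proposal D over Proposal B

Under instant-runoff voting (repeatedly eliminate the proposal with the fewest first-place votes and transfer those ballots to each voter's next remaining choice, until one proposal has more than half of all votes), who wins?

Proposal D

Round 1: Proposal A 12, Proposal B 8, Proposal C 9, Proposal D 12. Proposal B eliminated.
Round 2: Proposal A 20, Proposal C 9, Proposal D 12. Proposal C eliminated.
Round 3: Proposal A 20, Proposal D 21. Proposal D has a majority (≥21).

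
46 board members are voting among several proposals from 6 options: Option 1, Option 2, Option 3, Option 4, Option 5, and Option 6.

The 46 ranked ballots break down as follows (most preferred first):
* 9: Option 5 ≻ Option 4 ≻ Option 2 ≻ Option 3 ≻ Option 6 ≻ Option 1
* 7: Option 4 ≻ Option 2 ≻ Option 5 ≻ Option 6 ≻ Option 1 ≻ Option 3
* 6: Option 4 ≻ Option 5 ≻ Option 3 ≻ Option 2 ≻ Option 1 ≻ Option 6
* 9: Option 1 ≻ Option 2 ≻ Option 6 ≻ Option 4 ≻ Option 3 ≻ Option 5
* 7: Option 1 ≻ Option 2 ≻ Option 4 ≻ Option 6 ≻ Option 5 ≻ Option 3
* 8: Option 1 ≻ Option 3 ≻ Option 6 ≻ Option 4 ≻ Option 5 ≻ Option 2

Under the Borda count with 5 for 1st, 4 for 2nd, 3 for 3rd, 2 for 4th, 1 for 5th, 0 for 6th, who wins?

Option 4

Option 1: 9×0 + 7×1 + 6×1 + 9×5 + 7×5 + 8×5 = 133
Option 2: 9×3 + 7×4 + 6×2 + 9×4 + 7×4 + 8×0 = 131
Option 3: 9×2 + 7×0 + 6×3 + 9×1 + 7×0 + 8×4 = 77
Option 4: 9×4 + 7×5 + 6×5 + 9×2 + 7×3 + 8×2 = 156
Option 5: 9×5 + 7×3 + 6×4 + 9×0 + 7×1 + 8×1 = 105
Option 6: 9×1 + 7×2 + 6×0 + 9×3 + 7×2 + 8×3 = 88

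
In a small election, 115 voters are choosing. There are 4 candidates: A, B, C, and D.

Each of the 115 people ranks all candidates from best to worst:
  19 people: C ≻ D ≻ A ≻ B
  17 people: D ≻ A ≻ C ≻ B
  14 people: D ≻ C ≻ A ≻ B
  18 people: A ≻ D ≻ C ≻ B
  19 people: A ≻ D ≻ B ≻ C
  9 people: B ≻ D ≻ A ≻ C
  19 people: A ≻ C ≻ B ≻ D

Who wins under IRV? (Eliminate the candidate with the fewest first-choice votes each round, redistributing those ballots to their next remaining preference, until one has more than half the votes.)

Round 1: A 56, B 9, C 19, D 31. B eliminated.
Round 2: A 56, C 19, D 40. C eliminated.
Round 3: A 56, D 59. D has a majority (≥58).

D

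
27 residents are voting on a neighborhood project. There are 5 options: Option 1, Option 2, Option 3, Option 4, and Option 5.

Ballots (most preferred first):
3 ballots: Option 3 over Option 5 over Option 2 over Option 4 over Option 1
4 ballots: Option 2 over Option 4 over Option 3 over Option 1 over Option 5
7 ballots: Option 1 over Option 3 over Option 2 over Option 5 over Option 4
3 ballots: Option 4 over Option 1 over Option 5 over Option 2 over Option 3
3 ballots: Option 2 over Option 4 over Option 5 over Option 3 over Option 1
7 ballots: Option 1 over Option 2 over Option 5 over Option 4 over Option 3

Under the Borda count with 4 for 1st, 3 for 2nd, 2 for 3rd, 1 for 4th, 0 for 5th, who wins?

Option 2

Option 1: 3×0 + 4×1 + 7×4 + 3×3 + 3×0 + 7×4 = 69
Option 2: 3×2 + 4×4 + 7×2 + 3×1 + 3×4 + 7×3 = 72
Option 3: 3×4 + 4×2 + 7×3 + 3×0 + 3×1 + 7×0 = 44
Option 4: 3×1 + 4×3 + 7×0 + 3×4 + 3×3 + 7×1 = 43
Option 5: 3×3 + 4×0 + 7×1 + 3×2 + 3×2 + 7×2 = 42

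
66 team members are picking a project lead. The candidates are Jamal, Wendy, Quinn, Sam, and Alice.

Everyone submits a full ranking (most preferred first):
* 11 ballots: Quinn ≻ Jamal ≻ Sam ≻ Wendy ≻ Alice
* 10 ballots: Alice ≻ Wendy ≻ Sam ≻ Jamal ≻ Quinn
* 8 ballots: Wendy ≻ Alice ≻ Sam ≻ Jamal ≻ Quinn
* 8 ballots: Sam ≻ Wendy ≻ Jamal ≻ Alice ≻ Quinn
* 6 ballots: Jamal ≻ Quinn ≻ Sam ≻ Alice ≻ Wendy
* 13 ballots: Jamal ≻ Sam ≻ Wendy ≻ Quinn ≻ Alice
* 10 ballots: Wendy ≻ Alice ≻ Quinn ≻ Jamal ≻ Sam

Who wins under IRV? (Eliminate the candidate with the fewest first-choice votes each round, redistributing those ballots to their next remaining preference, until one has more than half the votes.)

Round 1: Jamal 19, Wendy 18, Quinn 11, Sam 8, Alice 10. Sam eliminated.
Round 2: Jamal 19, Wendy 26, Quinn 11, Alice 10. Alice eliminated.
Round 3: Jamal 19, Wendy 36, Quinn 11. Wendy has a majority (≥34).

Wendy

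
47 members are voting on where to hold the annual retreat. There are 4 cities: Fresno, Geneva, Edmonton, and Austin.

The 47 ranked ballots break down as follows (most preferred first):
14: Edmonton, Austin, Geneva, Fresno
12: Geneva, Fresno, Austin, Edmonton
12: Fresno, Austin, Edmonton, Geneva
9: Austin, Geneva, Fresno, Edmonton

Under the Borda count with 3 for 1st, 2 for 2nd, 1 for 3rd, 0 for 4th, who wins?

Fresno: 14×0 + 12×2 + 12×3 + 9×1 = 69
Geneva: 14×1 + 12×3 + 12×0 + 9×2 = 68
Edmonton: 14×3 + 12×0 + 12×1 + 9×0 = 54
Austin: 14×2 + 12×1 + 12×2 + 9×3 = 91

Austin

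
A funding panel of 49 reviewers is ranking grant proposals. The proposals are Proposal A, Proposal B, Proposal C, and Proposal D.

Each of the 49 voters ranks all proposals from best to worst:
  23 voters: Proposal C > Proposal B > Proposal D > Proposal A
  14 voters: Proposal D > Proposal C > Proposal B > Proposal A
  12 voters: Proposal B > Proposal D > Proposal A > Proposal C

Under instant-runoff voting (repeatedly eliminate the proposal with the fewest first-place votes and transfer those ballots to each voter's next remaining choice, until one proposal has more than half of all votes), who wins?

Round 1: Proposal A 0, Proposal B 12, Proposal C 23, Proposal D 14. Proposal A eliminated.
Round 2: Proposal B 12, Proposal C 23, Proposal D 14. Proposal B eliminated.
Round 3: Proposal C 23, Proposal D 26. Proposal D has a majority (≥25).

Proposal D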